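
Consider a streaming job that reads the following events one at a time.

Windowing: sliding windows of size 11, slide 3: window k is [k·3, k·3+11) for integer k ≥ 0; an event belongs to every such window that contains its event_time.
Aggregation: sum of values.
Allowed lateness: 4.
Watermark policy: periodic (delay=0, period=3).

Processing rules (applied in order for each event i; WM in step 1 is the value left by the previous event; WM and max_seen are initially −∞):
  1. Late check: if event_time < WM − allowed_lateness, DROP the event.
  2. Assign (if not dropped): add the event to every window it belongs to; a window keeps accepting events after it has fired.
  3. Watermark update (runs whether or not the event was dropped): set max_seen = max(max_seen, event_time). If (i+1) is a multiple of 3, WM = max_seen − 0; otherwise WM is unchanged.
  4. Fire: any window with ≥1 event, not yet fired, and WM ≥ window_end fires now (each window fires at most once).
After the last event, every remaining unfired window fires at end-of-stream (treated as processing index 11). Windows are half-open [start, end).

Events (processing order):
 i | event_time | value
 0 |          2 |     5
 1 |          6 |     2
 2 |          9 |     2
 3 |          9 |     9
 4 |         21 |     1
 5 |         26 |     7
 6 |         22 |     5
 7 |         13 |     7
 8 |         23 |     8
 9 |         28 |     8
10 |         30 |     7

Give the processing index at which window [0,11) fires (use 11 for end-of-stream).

i=0 t=2 v=5: → [0,11); WM=−∞
i=1 t=6 v=2: → [6,17),[3,14),[0,11); WM=−∞
i=2 t=9 v=2: → [9,20),[6,17),[3,14),[0,11); WM=9
i=3 t=9 v=9: → [9,20),[6,17),[3,14),[0,11); WM=9
i=4 t=21 v=1: → [21,32),[18,29),[15,26),[12,23); WM=9
i=5 t=26 v=7: → [24,35),[21,32),[18,29); WM=26; [0,11) fires=18 [3,14) fires=13 [6,17) fires=13 [9,20) fires=11 [12,23) fires=1 [15,26) fires=1
i=6 t=22 v=5: → [21,32),[18,29),[15,26),[12,23); WM=26
i=7 t=13 v=7: DROP (t<26-4); WM=26
i=8 t=23 v=8: → [21,32),[18,29),[15,26); WM=26
i=9 t=28 v=8: → [27,38),[24,35),[21,32),[18,29); WM=26
i=10 t=30 v=7: → [30,41),[27,38),[24,35),[21,32); WM=26

5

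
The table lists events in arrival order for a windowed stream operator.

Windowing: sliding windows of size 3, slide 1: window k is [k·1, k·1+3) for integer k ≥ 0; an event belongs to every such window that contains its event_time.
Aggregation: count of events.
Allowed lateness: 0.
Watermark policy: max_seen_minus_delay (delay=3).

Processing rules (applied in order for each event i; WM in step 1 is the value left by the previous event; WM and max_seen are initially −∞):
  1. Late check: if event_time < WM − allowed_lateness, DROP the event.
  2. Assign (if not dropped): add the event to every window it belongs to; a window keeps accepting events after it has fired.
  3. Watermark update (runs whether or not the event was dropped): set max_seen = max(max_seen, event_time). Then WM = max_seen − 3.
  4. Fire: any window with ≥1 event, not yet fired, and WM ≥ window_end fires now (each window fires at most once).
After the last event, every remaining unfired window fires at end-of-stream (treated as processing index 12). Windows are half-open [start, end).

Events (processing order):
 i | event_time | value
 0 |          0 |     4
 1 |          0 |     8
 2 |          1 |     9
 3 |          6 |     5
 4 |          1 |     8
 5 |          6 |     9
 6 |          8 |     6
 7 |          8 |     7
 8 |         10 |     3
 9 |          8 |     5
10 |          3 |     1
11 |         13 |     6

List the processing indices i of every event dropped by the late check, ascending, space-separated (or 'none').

4 10

i=0 t=0 v=4: → [0,3); WM=-3
i=1 t=0 v=8: → [0,3); WM=-3
i=2 t=1 v=9: → [1,4),[0,3); WM=-2
i=3 t=6 v=5: → [6,9),[5,8),[4,7); WM=3; [0,3) fires=3
i=4 t=1 v=8: DROP (t<3-0); WM=3
i=5 t=6 v=9: → [6,9),[5,8),[4,7); WM=3
i=6 t=8 v=6: → [8,11),[7,10),[6,9); WM=5; [1,4) fires=1
i=7 t=8 v=7: → [8,11),[7,10),[6,9); WM=5
i=8 t=10 v=3: → [10,13),[9,12),[8,11); WM=7; [4,7) fires=2
i=9 t=8 v=5: → [8,11),[7,10),[6,9); WM=7
i=10 t=3 v=1: DROP (t<7-0); WM=7
i=11 t=13 v=6: → [13,16),[12,15),[11,14); WM=10; [5,8) fires=2 [6,9) fires=5 [7,10) fires=3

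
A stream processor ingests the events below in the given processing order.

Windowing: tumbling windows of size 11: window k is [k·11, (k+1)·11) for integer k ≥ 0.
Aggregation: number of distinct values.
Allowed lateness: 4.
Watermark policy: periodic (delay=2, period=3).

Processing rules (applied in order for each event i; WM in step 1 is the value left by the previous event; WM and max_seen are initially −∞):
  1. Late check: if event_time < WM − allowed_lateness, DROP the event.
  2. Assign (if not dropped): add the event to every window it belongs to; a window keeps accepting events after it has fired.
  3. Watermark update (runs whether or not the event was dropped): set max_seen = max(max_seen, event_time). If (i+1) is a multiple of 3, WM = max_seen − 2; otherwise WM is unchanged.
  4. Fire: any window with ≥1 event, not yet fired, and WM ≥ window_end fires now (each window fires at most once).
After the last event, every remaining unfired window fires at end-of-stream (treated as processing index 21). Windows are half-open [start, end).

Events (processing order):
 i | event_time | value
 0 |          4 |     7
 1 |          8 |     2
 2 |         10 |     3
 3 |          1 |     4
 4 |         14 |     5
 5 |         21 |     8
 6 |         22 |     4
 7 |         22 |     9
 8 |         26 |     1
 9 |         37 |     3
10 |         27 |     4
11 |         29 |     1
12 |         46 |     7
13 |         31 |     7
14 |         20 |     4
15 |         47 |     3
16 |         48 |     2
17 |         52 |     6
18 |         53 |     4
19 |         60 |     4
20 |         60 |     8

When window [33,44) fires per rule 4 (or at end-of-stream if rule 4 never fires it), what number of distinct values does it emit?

i=0 t=4 v=7: → [0,11); WM=−∞
i=1 t=8 v=2: → [0,11); WM=−∞
i=2 t=10 v=3: → [0,11); WM=8
i=3 t=1 v=4: DROP (t<8-4); WM=8
i=4 t=14 v=5: → [11,22); WM=8
i=5 t=21 v=8: → [11,22); WM=19; [0,11) fires=3
i=6 t=22 v=4: → [22,33); WM=19
i=7 t=22 v=9: → [22,33); WM=19
i=8 t=26 v=1: → [22,33); WM=24; [11,22) fires=2
i=9 t=37 v=3: → [33,44); WM=24
i=10 t=27 v=4: → [22,33); WM=24
i=11 t=29 v=1: → [22,33); WM=35; [22,33) fires=3
i=12 t=46 v=7: → [44,55); WM=35
i=13 t=31 v=7: → [22,33); WM=35
i=14 t=20 v=4: DROP (t<35-4); WM=44; [33,44) fires=1
i=15 t=47 v=3: → [44,55); WM=44
i=16 t=48 v=2: → [44,55); WM=44
i=17 t=52 v=6: → [44,55); WM=50
i=18 t=53 v=4: → [44,55); WM=50
i=19 t=60 v=4: → [55,66); WM=50
i=20 t=60 v=8: → [55,66); WM=58; [44,55) fires=5

1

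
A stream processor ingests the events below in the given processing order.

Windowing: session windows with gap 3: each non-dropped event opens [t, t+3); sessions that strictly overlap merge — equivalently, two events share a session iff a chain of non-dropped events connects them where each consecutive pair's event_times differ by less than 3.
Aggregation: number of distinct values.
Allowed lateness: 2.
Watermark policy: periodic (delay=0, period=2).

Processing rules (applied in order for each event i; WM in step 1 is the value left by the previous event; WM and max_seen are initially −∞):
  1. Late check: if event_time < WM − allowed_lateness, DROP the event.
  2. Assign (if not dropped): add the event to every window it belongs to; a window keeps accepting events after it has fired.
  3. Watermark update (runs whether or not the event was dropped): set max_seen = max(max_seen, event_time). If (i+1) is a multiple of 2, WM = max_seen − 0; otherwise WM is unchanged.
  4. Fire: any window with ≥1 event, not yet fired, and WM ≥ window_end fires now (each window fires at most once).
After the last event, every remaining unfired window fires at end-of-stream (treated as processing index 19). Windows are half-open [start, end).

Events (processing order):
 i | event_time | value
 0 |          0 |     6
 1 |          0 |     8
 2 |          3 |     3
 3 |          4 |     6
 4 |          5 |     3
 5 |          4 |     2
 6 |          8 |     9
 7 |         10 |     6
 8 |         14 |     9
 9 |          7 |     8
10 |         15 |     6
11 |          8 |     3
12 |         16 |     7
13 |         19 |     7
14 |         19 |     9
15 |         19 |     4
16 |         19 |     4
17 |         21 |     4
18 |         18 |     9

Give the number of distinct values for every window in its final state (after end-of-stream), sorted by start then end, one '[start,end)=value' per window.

i=0 t=0 v=6: → [0,3); WM=−∞
i=1 t=0 v=8: → [0,3); WM=0
i=2 t=3 v=3: → [3,6); WM=0
i=3 t=4 v=6: → [3,7); WM=4
i=4 t=5 v=3: → [3,8); WM=4
i=5 t=4 v=2: → [3,8); WM=5
i=6 t=8 v=9: → [8,11); WM=5
i=7 t=10 v=6: → [8,13); WM=10
i=8 t=14 v=9: → [14,17); WM=10
i=9 t=7 v=8: DROP (t<10-2); WM=14
i=10 t=15 v=6: → [14,18); WM=14
i=11 t=8 v=3: DROP (t<14-2); WM=15
i=12 t=16 v=7: → [14,19); WM=15
i=13 t=19 v=7: → [19,22); WM=19
i=14 t=19 v=9: → [19,22); WM=19
i=15 t=19 v=4: → [19,22); WM=19
i=16 t=19 v=4: → [19,22); WM=19
i=17 t=21 v=4: → [19,24); WM=21
i=18 t=18 v=9: DROP (t<21-2); WM=21

[0,3)=2 [3,8)=3 [8,13)=2 [14,19)=3 [19,24)=3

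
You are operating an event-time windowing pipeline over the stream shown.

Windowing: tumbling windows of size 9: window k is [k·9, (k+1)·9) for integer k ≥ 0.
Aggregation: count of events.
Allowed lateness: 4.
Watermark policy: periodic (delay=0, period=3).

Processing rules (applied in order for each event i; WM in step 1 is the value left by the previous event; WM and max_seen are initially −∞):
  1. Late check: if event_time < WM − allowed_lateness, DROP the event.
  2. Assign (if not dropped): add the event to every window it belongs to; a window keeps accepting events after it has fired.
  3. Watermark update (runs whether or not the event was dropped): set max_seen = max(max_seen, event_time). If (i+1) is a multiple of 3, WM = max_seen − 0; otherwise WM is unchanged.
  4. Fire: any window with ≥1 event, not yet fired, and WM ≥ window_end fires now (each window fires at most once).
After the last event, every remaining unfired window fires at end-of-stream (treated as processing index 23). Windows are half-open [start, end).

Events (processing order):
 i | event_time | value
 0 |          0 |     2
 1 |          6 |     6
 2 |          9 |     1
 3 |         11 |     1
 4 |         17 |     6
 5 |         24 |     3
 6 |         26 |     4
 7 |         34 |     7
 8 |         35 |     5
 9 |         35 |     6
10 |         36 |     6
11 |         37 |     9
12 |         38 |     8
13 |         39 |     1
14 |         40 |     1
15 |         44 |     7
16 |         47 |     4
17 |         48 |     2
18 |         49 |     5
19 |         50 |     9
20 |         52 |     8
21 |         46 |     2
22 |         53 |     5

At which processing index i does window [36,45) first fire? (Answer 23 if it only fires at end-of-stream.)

17

i=0 t=0 v=2: → [0,9); WM=−∞
i=1 t=6 v=6: → [0,9); WM=−∞
i=2 t=9 v=1: → [9,18); WM=9; [0,9) fires=2
i=3 t=11 v=1: → [9,18); WM=9
i=4 t=17 v=6: → [9,18); WM=9
i=5 t=24 v=3: → [18,27); WM=24; [9,18) fires=3
i=6 t=26 v=4: → [18,27); WM=24
i=7 t=34 v=7: → [27,36); WM=24
i=8 t=35 v=5: → [27,36); WM=35; [18,27) fires=2
i=9 t=35 v=6: → [27,36); WM=35
i=10 t=36 v=6: → [36,45); WM=35
i=11 t=37 v=9: → [36,45); WM=37; [27,36) fires=3
i=12 t=38 v=8: → [36,45); WM=37
i=13 t=39 v=1: → [36,45); WM=37
i=14 t=40 v=1: → [36,45); WM=40
i=15 t=44 v=7: → [36,45); WM=40
i=16 t=47 v=4: → [45,54); WM=40
i=17 t=48 v=2: → [45,54); WM=48; [36,45) fires=6
i=18 t=49 v=5: → [45,54); WM=48
i=19 t=50 v=9: → [45,54); WM=48
i=20 t=52 v=8: → [45,54); WM=52
i=21 t=46 v=2: DROP (t<52-4); WM=52
i=22 t=53 v=5: → [45,54); WM=52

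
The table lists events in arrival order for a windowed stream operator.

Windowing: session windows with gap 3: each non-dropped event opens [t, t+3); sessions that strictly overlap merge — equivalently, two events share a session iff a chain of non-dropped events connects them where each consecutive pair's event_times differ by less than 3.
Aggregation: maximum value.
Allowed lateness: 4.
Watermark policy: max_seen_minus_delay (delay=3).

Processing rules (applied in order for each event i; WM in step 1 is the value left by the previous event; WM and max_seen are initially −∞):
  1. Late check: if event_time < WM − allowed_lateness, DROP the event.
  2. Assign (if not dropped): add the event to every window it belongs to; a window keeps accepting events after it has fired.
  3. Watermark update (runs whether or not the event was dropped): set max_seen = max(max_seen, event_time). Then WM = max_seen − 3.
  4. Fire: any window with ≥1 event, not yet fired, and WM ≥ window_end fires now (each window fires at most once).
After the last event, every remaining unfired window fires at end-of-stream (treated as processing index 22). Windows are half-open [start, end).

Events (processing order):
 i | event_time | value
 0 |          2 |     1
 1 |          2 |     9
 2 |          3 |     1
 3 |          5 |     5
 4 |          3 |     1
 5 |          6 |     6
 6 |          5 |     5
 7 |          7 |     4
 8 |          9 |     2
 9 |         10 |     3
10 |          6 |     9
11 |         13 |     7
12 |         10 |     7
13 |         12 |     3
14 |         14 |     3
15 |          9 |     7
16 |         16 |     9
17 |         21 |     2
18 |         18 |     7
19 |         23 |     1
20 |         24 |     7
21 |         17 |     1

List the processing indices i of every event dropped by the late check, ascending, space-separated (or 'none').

none

i=0 t=2 v=1: → [2,5); WM=-1
i=1 t=2 v=9: → [2,5); WM=-1
i=2 t=3 v=1: → [2,6); WM=0
i=3 t=5 v=5: → [2,8); WM=2
i=4 t=3 v=1: → [2,8); WM=2
i=5 t=6 v=6: → [2,9); WM=3
i=6 t=5 v=5: → [2,9); WM=3
i=7 t=7 v=4: → [2,10); WM=4
i=8 t=9 v=2: → [2,12); WM=6
i=9 t=10 v=3: → [2,13); WM=7
i=10 t=6 v=9: → [2,13); WM=7
i=11 t=13 v=7: → [13,16); WM=10
i=12 t=10 v=7: → [2,13); WM=10
i=13 t=12 v=3: → [2,16); WM=10
i=14 t=14 v=3: → [2,17); WM=11
i=15 t=9 v=7: → [2,17); WM=11
i=16 t=16 v=9: → [2,19); WM=13
i=17 t=21 v=2: → [21,24); WM=18
i=18 t=18 v=7: → [2,21); WM=18
i=19 t=23 v=1: → [21,26); WM=20
i=20 t=24 v=7: → [21,27); WM=21
i=21 t=17 v=1: → [2,21); WM=21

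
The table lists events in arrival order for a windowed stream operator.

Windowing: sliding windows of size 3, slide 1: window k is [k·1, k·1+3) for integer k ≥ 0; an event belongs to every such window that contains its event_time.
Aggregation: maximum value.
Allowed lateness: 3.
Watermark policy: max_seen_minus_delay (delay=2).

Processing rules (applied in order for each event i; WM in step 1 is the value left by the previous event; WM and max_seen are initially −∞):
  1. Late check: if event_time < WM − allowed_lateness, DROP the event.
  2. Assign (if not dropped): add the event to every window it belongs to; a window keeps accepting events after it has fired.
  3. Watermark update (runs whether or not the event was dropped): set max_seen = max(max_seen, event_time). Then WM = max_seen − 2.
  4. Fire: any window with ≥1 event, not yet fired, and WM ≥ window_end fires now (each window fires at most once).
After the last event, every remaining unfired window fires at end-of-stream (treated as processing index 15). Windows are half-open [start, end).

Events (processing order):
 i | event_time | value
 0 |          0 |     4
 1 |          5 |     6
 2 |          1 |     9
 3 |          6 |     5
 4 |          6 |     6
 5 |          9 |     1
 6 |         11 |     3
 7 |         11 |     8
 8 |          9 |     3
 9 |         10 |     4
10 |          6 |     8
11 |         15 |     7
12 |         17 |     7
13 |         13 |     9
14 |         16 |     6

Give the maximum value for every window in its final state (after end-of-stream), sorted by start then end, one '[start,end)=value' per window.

[0,3)=9 [1,4)=9 [3,6)=6 [4,7)=8 [5,8)=8 [6,9)=8 [7,10)=3 [8,11)=4 [9,12)=8 [10,13)=8 [11,14)=9 [12,15)=9 [13,16)=9 [14,17)=7 [15,18)=7 [16,19)=7 [17,20)=7

i=0 t=0 v=4: → [0,3); WM=-2
i=1 t=5 v=6: → [5,8),[4,7),[3,6); WM=3; [0,3) fires=4
i=2 t=1 v=9: → [1,4),[0,3); WM=3
i=3 t=6 v=5: → [6,9),[5,8),[4,7); WM=4; [1,4) fires=9
i=4 t=6 v=6: → [6,9),[5,8),[4,7); WM=4
i=5 t=9 v=1: → [9,12),[8,11),[7,10); WM=7; [3,6) fires=6 [4,7) fires=6
i=6 t=11 v=3: → [11,14),[10,13),[9,12); WM=9; [5,8) fires=6 [6,9) fires=6
i=7 t=11 v=8: → [11,14),[10,13),[9,12); WM=9
i=8 t=9 v=3: → [9,12),[8,11),[7,10); WM=9
i=9 t=10 v=4: → [10,13),[9,12),[8,11); WM=9
i=10 t=6 v=8: → [6,9),[5,8),[4,7); WM=9
i=11 t=15 v=7: → [15,18),[14,17),[13,16); WM=13; [7,10) fires=3 [8,11) fires=4 [9,12) fires=8 [10,13) fires=8
i=12 t=17 v=7: → [17,20),[16,19),[15,18); WM=15; [11,14) fires=8
i=13 t=13 v=9: → [13,16),[12,15),[11,14); WM=15; [12,15) fires=9
i=14 t=16 v=6: → [16,19),[15,18),[14,17); WM=15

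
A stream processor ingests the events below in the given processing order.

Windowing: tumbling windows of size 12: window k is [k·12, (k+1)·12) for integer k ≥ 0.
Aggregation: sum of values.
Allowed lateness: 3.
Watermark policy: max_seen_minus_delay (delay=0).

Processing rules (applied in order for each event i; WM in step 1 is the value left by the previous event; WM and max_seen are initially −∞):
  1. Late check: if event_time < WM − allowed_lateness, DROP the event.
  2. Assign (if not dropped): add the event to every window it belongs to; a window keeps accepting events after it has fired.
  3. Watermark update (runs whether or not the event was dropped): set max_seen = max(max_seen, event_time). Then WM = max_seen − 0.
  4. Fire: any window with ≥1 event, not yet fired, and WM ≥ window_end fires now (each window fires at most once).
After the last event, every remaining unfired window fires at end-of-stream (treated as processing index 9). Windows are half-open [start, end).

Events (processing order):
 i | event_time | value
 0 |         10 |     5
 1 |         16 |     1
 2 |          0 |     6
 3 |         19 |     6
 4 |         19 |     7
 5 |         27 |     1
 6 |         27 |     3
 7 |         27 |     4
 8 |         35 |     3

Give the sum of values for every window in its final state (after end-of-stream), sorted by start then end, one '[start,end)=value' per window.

[0,12)=5 [12,24)=14 [24,36)=11

i=0 t=10 v=5: → [0,12); WM=10
i=1 t=16 v=1: → [12,24); WM=16; [0,12) fires=5
i=2 t=0 v=6: DROP (t<16-3); WM=16
i=3 t=19 v=6: → [12,24); WM=19
i=4 t=19 v=7: → [12,24); WM=19
i=5 t=27 v=1: → [24,36); WM=27; [12,24) fires=14
i=6 t=27 v=3: → [24,36); WM=27
i=7 t=27 v=4: → [24,36); WM=27
i=8 t=35 v=3: → [24,36); WM=35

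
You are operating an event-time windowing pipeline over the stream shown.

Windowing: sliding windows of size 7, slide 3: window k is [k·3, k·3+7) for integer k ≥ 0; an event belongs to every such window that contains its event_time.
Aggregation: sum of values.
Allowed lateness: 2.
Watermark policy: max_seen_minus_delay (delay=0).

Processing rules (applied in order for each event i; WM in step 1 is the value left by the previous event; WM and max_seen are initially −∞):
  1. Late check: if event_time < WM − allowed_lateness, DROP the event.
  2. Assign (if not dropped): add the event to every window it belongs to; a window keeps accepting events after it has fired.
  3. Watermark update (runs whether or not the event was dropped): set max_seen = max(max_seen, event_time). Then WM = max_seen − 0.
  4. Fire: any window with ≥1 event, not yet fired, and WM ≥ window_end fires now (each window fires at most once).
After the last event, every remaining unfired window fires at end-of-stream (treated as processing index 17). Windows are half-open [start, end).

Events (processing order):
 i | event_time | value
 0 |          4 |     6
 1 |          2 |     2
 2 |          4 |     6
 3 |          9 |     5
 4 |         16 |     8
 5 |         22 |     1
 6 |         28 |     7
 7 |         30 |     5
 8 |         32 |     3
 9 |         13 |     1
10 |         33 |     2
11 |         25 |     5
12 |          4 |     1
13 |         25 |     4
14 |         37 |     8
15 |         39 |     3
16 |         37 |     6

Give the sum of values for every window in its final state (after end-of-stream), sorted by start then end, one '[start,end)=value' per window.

[0,7)=14 [3,10)=17 [6,13)=5 [9,16)=5 [12,19)=8 [15,22)=8 [18,25)=1 [21,28)=1 [24,31)=12 [27,34)=17 [30,37)=10 [33,40)=19 [36,43)=17 [39,46)=3

i=0 t=4 v=6: → [3,10),[0,7); WM=4
i=1 t=2 v=2: → [0,7); WM=4
i=2 t=4 v=6: → [3,10),[0,7); WM=4
i=3 t=9 v=5: → [9,16),[6,13),[3,10); WM=9; [0,7) fires=14
i=4 t=16 v=8: → [15,22),[12,19); WM=16; [3,10) fires=17 [6,13) fires=5 [9,16) fires=5
i=5 t=22 v=1: → [21,28),[18,25); WM=22; [12,19) fires=8 [15,22) fires=8
i=6 t=28 v=7: → [27,34),[24,31); WM=28; [18,25) fires=1 [21,28) fires=1
i=7 t=30 v=5: → [30,37),[27,34),[24,31); WM=30
i=8 t=32 v=3: → [30,37),[27,34); WM=32; [24,31) fires=12
i=9 t=13 v=1: DROP (t<32-2); WM=32
i=10 t=33 v=2: → [33,40),[30,37),[27,34); WM=33
i=11 t=25 v=5: DROP (t<33-2); WM=33
i=12 t=4 v=1: DROP (t<33-2); WM=33
i=13 t=25 v=4: DROP (t<33-2); WM=33
i=14 t=37 v=8: → [36,43),[33,40); WM=37; [27,34) fires=17 [30,37) fires=10
i=15 t=39 v=3: → [39,46),[36,43),[33,40); WM=39
i=16 t=37 v=6: → [36,43),[33,40); WM=39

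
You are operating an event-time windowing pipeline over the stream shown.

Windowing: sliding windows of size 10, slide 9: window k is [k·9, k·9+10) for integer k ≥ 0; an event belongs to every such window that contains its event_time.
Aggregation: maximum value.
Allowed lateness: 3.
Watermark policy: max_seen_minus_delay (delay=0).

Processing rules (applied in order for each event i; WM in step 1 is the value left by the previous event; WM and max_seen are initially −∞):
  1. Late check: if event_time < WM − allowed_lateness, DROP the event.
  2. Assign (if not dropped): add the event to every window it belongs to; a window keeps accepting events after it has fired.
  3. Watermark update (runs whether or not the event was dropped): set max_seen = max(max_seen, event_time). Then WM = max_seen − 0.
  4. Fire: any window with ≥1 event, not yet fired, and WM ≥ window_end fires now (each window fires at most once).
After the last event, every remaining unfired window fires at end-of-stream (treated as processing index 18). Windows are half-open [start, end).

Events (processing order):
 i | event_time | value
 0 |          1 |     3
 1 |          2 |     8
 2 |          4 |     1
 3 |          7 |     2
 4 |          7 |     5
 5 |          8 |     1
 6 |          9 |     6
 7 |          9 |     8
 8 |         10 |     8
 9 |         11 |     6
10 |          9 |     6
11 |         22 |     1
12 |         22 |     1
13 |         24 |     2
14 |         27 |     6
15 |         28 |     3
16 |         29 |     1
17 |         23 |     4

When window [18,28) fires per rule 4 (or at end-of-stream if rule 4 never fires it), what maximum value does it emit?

i=0 t=1 v=3: → [0,10); WM=1
i=1 t=2 v=8: → [0,10); WM=2
i=2 t=4 v=1: → [0,10); WM=4
i=3 t=7 v=2: → [0,10); WM=7
i=4 t=7 v=5: → [0,10); WM=7
i=5 t=8 v=1: → [0,10); WM=8
i=6 t=9 v=6: → [9,19),[0,10); WM=9
i=7 t=9 v=8: → [9,19),[0,10); WM=9
i=8 t=10 v=8: → [9,19); WM=10; [0,10) fires=8
i=9 t=11 v=6: → [9,19); WM=11
i=10 t=9 v=6: → [9,19),[0,10); WM=11
i=11 t=22 v=1: → [18,28); WM=22; [9,19) fires=8
i=12 t=22 v=1: → [18,28); WM=22
i=13 t=24 v=2: → [18,28); WM=24
i=14 t=27 v=6: → [27,37),[18,28); WM=27
i=15 t=28 v=3: → [27,37); WM=28; [18,28) fires=6
i=16 t=29 v=1: → [27,37); WM=29
i=17 t=23 v=4: DROP (t<29-3); WM=29

6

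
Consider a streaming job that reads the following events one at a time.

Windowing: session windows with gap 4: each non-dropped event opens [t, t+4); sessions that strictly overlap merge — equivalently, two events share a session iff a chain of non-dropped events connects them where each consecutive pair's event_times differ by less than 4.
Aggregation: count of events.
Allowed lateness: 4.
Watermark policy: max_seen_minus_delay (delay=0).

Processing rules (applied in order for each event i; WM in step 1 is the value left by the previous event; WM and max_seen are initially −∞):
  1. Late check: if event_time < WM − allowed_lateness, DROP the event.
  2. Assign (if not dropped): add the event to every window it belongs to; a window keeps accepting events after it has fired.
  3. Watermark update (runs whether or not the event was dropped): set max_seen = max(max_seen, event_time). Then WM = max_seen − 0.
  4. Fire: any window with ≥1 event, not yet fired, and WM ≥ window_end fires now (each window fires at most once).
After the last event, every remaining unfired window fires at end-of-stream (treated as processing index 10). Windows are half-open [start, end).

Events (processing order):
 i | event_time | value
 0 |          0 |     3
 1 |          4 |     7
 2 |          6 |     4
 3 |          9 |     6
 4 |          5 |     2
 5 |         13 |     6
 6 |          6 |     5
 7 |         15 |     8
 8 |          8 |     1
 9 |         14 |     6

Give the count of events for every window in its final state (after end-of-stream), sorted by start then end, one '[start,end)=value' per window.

i=0 t=0 v=3: → [0,4); WM=0
i=1 t=4 v=7: → [4,8); WM=4
i=2 t=6 v=4: → [4,10); WM=6
i=3 t=9 v=6: → [4,13); WM=9
i=4 t=5 v=2: → [4,13); WM=9
i=5 t=13 v=6: → [13,17); WM=13
i=6 t=6 v=5: DROP (t<13-4); WM=13
i=7 t=15 v=8: → [13,19); WM=15
i=8 t=8 v=1: DROP (t<15-4); WM=15
i=9 t=14 v=6: → [13,19); WM=15

[0,4)=1 [4,13)=4 [13,19)=3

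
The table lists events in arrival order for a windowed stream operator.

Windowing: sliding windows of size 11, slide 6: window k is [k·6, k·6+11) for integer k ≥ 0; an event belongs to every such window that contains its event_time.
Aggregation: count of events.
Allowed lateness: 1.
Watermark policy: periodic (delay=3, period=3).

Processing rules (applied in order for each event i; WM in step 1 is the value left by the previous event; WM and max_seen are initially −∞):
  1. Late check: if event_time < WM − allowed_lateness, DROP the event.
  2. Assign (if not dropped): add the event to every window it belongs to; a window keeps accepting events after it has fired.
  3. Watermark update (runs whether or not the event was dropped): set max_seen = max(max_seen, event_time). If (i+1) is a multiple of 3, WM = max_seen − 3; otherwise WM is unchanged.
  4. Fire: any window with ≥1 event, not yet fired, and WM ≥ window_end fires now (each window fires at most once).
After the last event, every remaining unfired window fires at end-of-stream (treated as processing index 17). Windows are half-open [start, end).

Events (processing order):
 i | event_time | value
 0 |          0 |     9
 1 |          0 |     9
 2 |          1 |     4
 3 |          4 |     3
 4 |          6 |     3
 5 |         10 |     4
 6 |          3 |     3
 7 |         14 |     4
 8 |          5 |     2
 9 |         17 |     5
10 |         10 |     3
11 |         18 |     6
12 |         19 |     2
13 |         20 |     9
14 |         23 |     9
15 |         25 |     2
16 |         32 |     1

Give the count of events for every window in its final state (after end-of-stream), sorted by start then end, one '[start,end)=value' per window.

i=0 t=0 v=9: → [0,11); WM=−∞
i=1 t=0 v=9: → [0,11); WM=−∞
i=2 t=1 v=4: → [0,11); WM=-2
i=3 t=4 v=3: → [0,11); WM=-2
i=4 t=6 v=3: → [6,17),[0,11); WM=-2
i=5 t=10 v=4: → [6,17),[0,11); WM=7
i=6 t=3 v=3: DROP (t<7-1); WM=7
i=7 t=14 v=4: → [12,23),[6,17); WM=7
i=8 t=5 v=2: DROP (t<7-1); WM=11; [0,11) fires=6
i=9 t=17 v=5: → [12,23); WM=11
i=10 t=10 v=3: → [6,17),[0,11); WM=11
i=11 t=18 v=6: → [18,29),[12,23); WM=15
i=12 t=19 v=2: → [18,29),[12,23); WM=15
i=13 t=20 v=9: → [18,29),[12,23); WM=15
i=14 t=23 v=9: → [18,29); WM=20; [6,17) fires=4
i=15 t=25 v=2: → [24,35),[18,29); WM=20
i=16 t=32 v=1: → [30,41),[24,35); WM=20

[0,11)=7 [6,17)=4 [12,23)=5 [18,29)=5 [24,35)=2 [30,41)=1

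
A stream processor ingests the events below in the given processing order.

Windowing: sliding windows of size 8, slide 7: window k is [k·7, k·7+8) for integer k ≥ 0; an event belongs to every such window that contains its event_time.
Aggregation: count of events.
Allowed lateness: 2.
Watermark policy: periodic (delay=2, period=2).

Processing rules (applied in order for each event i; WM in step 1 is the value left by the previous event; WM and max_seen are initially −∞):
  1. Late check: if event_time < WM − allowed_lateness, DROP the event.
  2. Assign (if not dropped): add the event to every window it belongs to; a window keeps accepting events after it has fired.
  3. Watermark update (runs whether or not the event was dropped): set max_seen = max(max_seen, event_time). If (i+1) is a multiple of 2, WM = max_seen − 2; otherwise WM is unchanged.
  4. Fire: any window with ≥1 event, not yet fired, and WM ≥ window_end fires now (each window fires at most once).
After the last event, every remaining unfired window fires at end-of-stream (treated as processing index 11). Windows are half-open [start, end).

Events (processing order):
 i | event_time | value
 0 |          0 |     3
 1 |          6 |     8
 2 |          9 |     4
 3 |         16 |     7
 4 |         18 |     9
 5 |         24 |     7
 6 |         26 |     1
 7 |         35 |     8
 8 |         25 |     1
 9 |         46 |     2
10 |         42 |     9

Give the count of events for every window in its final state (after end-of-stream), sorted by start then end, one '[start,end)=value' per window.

i=0 t=0 v=3: → [0,8); WM=−∞
i=1 t=6 v=8: → [0,8); WM=4
i=2 t=9 v=4: → [7,15); WM=4
i=3 t=16 v=7: → [14,22); WM=14; [0,8) fires=2
i=4 t=18 v=9: → [14,22); WM=14
i=5 t=24 v=7: → [21,29); WM=22; [7,15) fires=1 [14,22) fires=2
i=6 t=26 v=1: → [21,29); WM=22
i=7 t=35 v=8: → [35,43),[28,36); WM=33; [21,29) fires=2
i=8 t=25 v=1: DROP (t<33-2); WM=33
i=9 t=46 v=2: → [42,50); WM=44; [28,36) fires=1 [35,43) fires=1
i=10 t=42 v=9: → [42,50),[35,43); WM=44

[0,8)=2 [7,15)=1 [14,22)=2 [21,29)=2 [28,36)=1 [35,43)=2 [42,50)=2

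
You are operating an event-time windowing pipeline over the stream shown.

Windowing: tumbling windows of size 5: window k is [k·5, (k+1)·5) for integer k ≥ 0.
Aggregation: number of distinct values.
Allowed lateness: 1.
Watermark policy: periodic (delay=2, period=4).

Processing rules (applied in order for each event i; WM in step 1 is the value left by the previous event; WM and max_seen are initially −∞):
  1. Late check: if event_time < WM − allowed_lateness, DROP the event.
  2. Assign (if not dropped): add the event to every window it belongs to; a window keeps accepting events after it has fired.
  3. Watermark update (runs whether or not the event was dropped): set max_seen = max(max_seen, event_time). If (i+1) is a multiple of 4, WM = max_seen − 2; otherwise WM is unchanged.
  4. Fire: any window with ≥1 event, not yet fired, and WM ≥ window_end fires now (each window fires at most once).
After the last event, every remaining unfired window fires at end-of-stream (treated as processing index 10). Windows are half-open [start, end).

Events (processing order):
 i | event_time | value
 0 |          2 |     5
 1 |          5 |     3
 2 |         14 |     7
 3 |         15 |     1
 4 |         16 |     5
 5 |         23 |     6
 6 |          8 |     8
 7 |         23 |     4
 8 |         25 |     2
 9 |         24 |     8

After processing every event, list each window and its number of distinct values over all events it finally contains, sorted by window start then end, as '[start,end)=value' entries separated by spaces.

[0,5)=1 [5,10)=1 [10,15)=1 [15,20)=2 [20,25)=3 [25,30)=1

i=0 t=2 v=5: → [0,5); WM=−∞
i=1 t=5 v=3: → [5,10); WM=−∞
i=2 t=14 v=7: → [10,15); WM=−∞
i=3 t=15 v=1: → [15,20); WM=13; [0,5) fires=1 [5,10) fires=1
i=4 t=16 v=5: → [15,20); WM=13
i=5 t=23 v=6: → [20,25); WM=13
i=6 t=8 v=8: DROP (t<13-1); WM=13
i=7 t=23 v=4: → [20,25); WM=21; [10,15) fires=1 [15,20) fires=2
i=8 t=25 v=2: → [25,30); WM=21
i=9 t=24 v=8: → [20,25); WM=21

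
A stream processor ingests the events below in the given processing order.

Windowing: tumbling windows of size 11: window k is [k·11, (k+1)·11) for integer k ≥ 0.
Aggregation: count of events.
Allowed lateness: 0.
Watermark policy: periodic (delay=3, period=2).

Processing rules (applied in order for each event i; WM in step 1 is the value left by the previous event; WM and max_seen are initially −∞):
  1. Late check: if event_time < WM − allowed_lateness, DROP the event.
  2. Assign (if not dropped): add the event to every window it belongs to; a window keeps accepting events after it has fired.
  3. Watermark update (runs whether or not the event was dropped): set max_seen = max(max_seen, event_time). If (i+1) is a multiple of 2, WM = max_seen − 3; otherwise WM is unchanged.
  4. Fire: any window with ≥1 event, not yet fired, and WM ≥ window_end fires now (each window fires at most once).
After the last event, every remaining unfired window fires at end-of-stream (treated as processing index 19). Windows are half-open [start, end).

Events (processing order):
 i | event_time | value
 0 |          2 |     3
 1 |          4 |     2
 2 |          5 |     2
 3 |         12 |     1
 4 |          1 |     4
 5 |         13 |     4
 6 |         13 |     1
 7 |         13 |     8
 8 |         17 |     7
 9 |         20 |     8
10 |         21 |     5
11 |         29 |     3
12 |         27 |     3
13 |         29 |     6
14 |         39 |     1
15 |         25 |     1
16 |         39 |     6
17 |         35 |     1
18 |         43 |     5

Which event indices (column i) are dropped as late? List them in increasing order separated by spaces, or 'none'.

i=0 t=2 v=3: → [0,11); WM=−∞
i=1 t=4 v=2: → [0,11); WM=1
i=2 t=5 v=2: → [0,11); WM=1
i=3 t=12 v=1: → [11,22); WM=9
i=4 t=1 v=4: DROP (t<9-0); WM=9
i=5 t=13 v=4: → [11,22); WM=10
i=6 t=13 v=1: → [11,22); WM=10
i=7 t=13 v=8: → [11,22); WM=10
i=8 t=17 v=7: → [11,22); WM=10
i=9 t=20 v=8: → [11,22); WM=17; [0,11) fires=3
i=10 t=21 v=5: → [11,22); WM=17
i=11 t=29 v=3: → [22,33); WM=26; [11,22) fires=7
i=12 t=27 v=3: → [22,33); WM=26
i=13 t=29 v=6: → [22,33); WM=26
i=14 t=39 v=1: → [33,44); WM=26
i=15 t=25 v=1: DROP (t<26-0); WM=36; [22,33) fires=3
i=16 t=39 v=6: → [33,44); WM=36
i=17 t=35 v=1: DROP (t<36-0); WM=36
i=18 t=43 v=5: → [33,44); WM=36

4 15 17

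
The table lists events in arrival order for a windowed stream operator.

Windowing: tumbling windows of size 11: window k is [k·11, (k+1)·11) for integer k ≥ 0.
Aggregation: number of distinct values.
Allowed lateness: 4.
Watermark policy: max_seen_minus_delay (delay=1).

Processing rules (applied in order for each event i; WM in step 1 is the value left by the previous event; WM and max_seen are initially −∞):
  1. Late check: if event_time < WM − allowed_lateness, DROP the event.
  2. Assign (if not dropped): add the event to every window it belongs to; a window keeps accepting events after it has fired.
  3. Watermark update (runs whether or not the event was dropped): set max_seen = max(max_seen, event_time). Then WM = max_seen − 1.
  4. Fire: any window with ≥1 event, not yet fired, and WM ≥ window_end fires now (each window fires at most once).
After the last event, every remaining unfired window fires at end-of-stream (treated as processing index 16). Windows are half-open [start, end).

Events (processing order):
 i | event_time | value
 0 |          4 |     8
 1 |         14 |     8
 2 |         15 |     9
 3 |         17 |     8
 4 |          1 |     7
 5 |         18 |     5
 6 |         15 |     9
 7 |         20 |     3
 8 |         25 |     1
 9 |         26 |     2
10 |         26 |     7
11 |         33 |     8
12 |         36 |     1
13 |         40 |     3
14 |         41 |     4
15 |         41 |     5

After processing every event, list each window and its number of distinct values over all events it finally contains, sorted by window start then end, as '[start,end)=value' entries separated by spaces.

[0,11)=1 [11,22)=4 [22,33)=3 [33,44)=5

i=0 t=4 v=8: → [0,11); WM=3
i=1 t=14 v=8: → [11,22); WM=13; [0,11) fires=1
i=2 t=15 v=9: → [11,22); WM=14
i=3 t=17 v=8: → [11,22); WM=16
i=4 t=1 v=7: DROP (t<16-4); WM=16
i=5 t=18 v=5: → [11,22); WM=17
i=6 t=15 v=9: → [11,22); WM=17
i=7 t=20 v=3: → [11,22); WM=19
i=8 t=25 v=1: → [22,33); WM=24; [11,22) fires=4
i=9 t=26 v=2: → [22,33); WM=25
i=10 t=26 v=7: → [22,33); WM=25
i=11 t=33 v=8: → [33,44); WM=32
i=12 t=36 v=1: → [33,44); WM=35; [22,33) fires=3
i=13 t=40 v=3: → [33,44); WM=39
i=14 t=41 v=4: → [33,44); WM=40
i=15 t=41 v=5: → [33,44); WM=40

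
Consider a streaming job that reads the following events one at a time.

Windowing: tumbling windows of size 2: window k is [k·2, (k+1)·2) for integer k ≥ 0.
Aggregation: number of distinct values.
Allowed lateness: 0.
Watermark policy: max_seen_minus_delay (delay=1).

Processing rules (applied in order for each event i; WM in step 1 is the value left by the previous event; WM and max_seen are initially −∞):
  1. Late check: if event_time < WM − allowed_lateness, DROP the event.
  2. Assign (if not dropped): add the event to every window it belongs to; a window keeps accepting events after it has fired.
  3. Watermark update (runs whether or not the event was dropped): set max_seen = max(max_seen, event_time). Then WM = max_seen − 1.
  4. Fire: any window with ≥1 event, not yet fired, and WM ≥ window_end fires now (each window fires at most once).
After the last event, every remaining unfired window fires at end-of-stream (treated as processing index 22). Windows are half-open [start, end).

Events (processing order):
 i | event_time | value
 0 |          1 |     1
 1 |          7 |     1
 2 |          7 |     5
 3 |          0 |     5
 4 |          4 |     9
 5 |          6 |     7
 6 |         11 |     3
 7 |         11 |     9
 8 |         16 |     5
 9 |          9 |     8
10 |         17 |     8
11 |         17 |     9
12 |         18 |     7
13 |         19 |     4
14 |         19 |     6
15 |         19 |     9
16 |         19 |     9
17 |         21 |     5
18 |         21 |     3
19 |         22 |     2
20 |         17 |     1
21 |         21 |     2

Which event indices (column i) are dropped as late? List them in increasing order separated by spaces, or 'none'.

3 4 9 20

i=0 t=1 v=1: → [0,2); WM=0
i=1 t=7 v=1: → [6,8); WM=6; [0,2) fires=1
i=2 t=7 v=5: → [6,8); WM=6
i=3 t=0 v=5: DROP (t<6-0); WM=6
i=4 t=4 v=9: DROP (t<6-0); WM=6
i=5 t=6 v=7: → [6,8); WM=6
i=6 t=11 v=3: → [10,12); WM=10; [6,8) fires=3
i=7 t=11 v=9: → [10,12); WM=10
i=8 t=16 v=5: → [16,18); WM=15; [10,12) fires=2
i=9 t=9 v=8: DROP (t<15-0); WM=15
i=10 t=17 v=8: → [16,18); WM=16
i=11 t=17 v=9: → [16,18); WM=16
i=12 t=18 v=7: → [18,20); WM=17
i=13 t=19 v=4: → [18,20); WM=18; [16,18) fires=3
i=14 t=19 v=6: → [18,20); WM=18
i=15 t=19 v=9: → [18,20); WM=18
i=16 t=19 v=9: → [18,20); WM=18
i=17 t=21 v=5: → [20,22); WM=20; [18,20) fires=4
i=18 t=21 v=3: → [20,22); WM=20
i=19 t=22 v=2: → [22,24); WM=21
i=20 t=17 v=1: DROP (t<21-0); WM=21
i=21 t=21 v=2: → [20,22); WM=21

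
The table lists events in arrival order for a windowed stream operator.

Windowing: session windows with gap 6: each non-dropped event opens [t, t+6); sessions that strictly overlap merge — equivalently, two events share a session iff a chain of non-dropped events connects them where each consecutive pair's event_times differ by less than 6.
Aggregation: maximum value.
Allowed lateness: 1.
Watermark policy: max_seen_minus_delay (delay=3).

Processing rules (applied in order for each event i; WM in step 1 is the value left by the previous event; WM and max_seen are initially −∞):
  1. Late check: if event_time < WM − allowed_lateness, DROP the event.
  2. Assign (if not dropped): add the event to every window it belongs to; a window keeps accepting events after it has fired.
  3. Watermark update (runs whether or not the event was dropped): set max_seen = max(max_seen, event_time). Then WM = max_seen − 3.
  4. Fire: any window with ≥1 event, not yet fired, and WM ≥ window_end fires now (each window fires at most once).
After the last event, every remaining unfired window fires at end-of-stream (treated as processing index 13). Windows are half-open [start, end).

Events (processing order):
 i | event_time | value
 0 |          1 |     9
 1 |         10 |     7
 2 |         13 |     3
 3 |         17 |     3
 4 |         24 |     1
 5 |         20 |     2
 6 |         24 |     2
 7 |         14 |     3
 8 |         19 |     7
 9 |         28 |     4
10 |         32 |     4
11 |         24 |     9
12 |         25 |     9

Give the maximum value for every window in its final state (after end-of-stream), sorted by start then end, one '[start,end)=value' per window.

i=0 t=1 v=9: → [1,7); WM=-2
i=1 t=10 v=7: → [10,16); WM=7
i=2 t=13 v=3: → [10,19); WM=10
i=3 t=17 v=3: → [10,23); WM=14
i=4 t=24 v=1: → [24,30); WM=21
i=5 t=20 v=2: → [10,30); WM=21
i=6 t=24 v=2: → [10,30); WM=21
i=7 t=14 v=3: DROP (t<21-1); WM=21
i=8 t=19 v=7: DROP (t<21-1); WM=21
i=9 t=28 v=4: → [10,34); WM=25
i=10 t=32 v=4: → [10,38); WM=29
i=11 t=24 v=9: DROP (t<29-1); WM=29
i=12 t=25 v=9: DROP (t<29-1); WM=29

[1,7)=9 [10,38)=7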